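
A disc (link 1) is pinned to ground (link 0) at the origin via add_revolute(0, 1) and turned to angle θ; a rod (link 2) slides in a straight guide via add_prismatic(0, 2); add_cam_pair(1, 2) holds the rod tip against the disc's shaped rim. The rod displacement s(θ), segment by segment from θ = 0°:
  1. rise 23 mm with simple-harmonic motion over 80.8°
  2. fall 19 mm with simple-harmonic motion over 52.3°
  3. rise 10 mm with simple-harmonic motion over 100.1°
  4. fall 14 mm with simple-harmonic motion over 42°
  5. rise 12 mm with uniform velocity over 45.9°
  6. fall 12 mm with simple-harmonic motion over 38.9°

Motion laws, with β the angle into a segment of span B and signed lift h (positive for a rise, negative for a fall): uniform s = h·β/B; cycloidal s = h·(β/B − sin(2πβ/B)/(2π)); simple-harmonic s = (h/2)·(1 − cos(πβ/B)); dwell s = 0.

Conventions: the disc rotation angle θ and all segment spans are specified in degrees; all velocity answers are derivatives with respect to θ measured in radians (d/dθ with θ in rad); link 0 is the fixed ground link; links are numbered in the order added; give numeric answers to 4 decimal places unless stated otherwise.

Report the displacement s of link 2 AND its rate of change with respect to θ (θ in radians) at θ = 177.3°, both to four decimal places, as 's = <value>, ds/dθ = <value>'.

segment 1 (0° to 80.8°, simple-harmonic, h = 23) is passed completely: s = 0.0000 + (23) = 23.0000
segment 2 (80.8° to 133.1°, simple-harmonic, h = -19) is passed completely: s = 23.0000 + (-19) = 4.0000
θ = 177.3° falls in segment 3 (133.1° to 233.2°, simple-harmonic, h = 10): β = 177.3 − 133.1 = 44.2°, B = 100.1°; Δs = 10/2·(1 − cos(π·0.4416)) = 4.0872; s = 4.0000 + 4.0872 = 8.0872
velocity in seg [133.1°–233.2°] (simple-harmonic), θ in radians: β = 44.2° = 0.7714 rad, B = 100.1° = 1.7471 rad; ds/dθ = (πh/(2B)) sin(πβ/B) = (π·10/(2·1.7471)) sin(π·0.4416) = 8.839896 mm/rad

s = 8.0872, ds/dθ = 8.8399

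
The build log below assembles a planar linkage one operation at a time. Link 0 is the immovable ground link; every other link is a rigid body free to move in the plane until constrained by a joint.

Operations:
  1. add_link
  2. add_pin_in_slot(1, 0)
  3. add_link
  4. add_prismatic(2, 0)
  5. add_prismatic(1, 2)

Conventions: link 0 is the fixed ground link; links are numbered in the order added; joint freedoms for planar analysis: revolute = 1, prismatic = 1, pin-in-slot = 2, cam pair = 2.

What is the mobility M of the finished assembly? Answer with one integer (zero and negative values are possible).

(L,J1,J2)=(1,0,0); link0 fixed
link1: (2,0,0)
PS 1-0 [J2]: (2,0,1)
link2: (3,0,1)
P 2-0 [J1]: (3,1,1)
P 1-2 [J1]: (3,2,1)
Grübler: 3·2 − 2·2 − 1 = 1

M = 1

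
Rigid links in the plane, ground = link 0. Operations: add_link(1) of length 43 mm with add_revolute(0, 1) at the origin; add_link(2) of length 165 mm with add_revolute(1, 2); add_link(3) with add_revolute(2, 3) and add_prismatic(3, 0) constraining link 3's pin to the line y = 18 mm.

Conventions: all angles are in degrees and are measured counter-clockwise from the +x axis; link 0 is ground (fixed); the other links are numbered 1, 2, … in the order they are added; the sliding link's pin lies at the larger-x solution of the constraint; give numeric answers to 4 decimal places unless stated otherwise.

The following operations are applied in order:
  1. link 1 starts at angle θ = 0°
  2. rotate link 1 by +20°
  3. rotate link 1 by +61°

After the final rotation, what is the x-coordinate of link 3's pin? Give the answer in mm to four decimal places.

geometry: r = 43 mm, L = 165 mm, e = 18 mm; θ starts at 0°
rotate link 1 by +20°: θ ← 0° +20° = 20°
rotate link 1 by +61°: θ ← 20° +61° = 81°
crank pin P = (r cos θ, r sin θ) = (6.726682, 42.470599)
h = r sin θ − e = 42.470599 − 18 = 24.470599
x = r cos θ + √(L² − h²) = 6.726682 + 163.175335 = 169.902017

169.9020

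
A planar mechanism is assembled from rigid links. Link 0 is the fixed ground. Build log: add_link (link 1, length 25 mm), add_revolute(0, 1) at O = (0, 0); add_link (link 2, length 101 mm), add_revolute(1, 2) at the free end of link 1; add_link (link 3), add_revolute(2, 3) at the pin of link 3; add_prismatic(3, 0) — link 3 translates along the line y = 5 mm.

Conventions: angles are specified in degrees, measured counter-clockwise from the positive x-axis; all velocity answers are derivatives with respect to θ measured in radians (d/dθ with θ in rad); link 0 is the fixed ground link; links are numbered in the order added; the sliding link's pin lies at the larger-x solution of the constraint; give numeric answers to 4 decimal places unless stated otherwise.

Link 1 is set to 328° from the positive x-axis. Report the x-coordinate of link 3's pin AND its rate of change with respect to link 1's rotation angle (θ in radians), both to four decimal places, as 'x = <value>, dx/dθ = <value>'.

geometry: r = 25 mm, L = 101 mm, e = 5 mm
crank pin P = (r cos θ, r sin θ) = (21.201202, -13.247982)
h = r sin θ − e = -13.247982 − 5 = -18.247982
x = r cos θ + √(L² − h²) = 21.201202 + 99.337864 = 120.539066
dx/dθ = −r sin θ − h·r cos θ/√(L² − h²) (θ in radians; h = -18.247982) = 17.142561

x = 120.5391, dx/dθ = 17.1426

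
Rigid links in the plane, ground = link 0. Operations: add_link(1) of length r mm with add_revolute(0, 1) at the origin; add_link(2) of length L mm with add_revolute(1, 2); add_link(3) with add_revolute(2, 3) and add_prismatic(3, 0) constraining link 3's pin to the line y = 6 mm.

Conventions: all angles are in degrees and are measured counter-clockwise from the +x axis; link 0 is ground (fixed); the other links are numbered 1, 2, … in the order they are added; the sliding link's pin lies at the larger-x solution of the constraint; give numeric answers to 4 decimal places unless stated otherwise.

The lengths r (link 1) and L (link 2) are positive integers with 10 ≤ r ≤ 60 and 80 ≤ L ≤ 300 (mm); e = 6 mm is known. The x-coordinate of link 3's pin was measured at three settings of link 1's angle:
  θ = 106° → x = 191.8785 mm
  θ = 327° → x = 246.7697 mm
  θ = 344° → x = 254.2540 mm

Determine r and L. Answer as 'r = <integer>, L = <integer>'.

constraint per measurement: (x − r cos θ)² + (r sin θ − e)² = L²
subtracting the θ₁ and θ₂ equations cancels the r² and L² terms:
r = (x₁² − x₂²) / (2[(x₁cos θ₁ + e sin θ₁) − (x₂cos θ₂ + e sin θ₂)]) = 48.0000 → r = 48
L² = (x₁ − r cos θ₁)² + (r sin θ₁ − e)² = 43681.0047 → L = 209.0000 → L = 209
check at θ₃=344°: x = 254.2540 (printed 254.2540) ✓

r = 48, L = 209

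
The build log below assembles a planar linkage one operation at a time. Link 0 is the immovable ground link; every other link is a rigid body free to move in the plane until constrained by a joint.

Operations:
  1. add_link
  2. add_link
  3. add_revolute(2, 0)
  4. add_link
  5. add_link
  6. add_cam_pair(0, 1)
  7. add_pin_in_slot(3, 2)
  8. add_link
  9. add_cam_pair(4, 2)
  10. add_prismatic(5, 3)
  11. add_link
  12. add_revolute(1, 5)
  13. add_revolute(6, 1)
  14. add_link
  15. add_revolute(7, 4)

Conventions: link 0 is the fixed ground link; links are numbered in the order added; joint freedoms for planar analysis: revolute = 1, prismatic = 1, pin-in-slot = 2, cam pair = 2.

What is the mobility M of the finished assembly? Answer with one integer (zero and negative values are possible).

link 0 = ground. State L|J1|J2 = 1|0|0
+link1  2|0|0
+link2  3|0|0
R(2,0) f=1→J1  3|1|0
+link3  4|1|0
+link4  5|1|0
C(0,1) f=2→J2  5|1|1
PS(3,2) f=2→J2  5|1|2
+link5  6|1|2
C(4,2) f=2→J2  6|1|3
P(5,3) f=1→J1  6|2|3
+link6  7|2|3
R(1,5) f=1→J1  7|3|3
R(6,1) f=1→J1  7|4|3
+link7  8|4|3
R(7,4) f=1→J1  8|5|3
M = 3(8−1)−2·5−3 = 21−10−3 = 8

M = 8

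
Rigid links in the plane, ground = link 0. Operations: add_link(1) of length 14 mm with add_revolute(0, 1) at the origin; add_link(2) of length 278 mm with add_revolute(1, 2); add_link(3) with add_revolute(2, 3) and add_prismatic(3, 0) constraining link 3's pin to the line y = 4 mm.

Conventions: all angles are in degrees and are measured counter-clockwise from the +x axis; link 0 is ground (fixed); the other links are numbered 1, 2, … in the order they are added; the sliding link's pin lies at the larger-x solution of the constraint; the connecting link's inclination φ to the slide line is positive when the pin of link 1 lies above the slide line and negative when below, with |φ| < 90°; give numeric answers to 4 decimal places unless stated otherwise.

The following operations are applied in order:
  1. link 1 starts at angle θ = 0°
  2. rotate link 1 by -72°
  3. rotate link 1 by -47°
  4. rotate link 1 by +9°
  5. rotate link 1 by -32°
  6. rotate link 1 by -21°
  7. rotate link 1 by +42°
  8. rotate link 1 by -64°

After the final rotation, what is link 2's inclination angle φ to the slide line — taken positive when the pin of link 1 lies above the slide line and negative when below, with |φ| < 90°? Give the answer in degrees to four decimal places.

geometry: r = 14 mm, L = 278 mm, e = 4 mm; θ starts at 0°
rotate link 1 by -72°: θ ← 0° -72° = -72°
rotate link 1 by -47°: θ ← -72° -47° = -119°
rotate link 1 by +9°: θ ← -119° +9° = -110°
rotate link 1 by -32°: θ ← -110° -32° = -142°
rotate link 1 by -21°: θ ← -142° -21° = -163°
rotate link 1 by +42°: θ ← -163° +42° = -121°
rotate link 1 by -64°: θ ← -121° -64° = -185°
h = r sin θ − e = 1.220180 − 4 = -2.779820
sin φ = h / L = -2.779820 / 278 = -0.00999935
φ = arcsin(-0.00999935) = -0.572930°

-0.5729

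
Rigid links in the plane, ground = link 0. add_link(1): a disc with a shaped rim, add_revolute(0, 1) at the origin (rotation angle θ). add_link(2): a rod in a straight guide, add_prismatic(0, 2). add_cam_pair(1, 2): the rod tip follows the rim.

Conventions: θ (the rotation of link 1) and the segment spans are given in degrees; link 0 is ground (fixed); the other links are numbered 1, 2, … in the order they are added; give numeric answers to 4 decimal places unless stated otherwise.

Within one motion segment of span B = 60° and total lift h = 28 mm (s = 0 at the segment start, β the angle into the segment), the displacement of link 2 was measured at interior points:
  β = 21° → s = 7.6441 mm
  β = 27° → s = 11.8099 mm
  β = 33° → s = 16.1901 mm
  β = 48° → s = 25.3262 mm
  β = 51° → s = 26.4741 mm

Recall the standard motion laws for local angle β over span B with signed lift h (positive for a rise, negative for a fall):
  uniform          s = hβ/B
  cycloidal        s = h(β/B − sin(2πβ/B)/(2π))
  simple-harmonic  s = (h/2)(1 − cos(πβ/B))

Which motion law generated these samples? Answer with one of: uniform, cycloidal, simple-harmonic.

candidates at β/B = r: uniform s = h·r (linear in β); cycloidal s = h·(r − sin(2πr)/(2π)); simple-harmonic s = (h/2)(1 − cos(πr))
β=21°: printed 7.6441 | uniform 9.8000, cycloidal 6.1947, simple-harmonic 7.6441
β=27°: printed 11.8099 | uniform 12.6000, cycloidal 11.2229, simple-harmonic 11.8099
β=33°: printed 16.1901 | uniform 15.4000, cycloidal 16.7771, simple-harmonic 16.1901
β=48°: printed 25.3262 | uniform 22.4000, cycloidal 26.6382, simple-harmonic 25.3262
β=51°: printed 26.4741 | uniform 23.8000, cycloidal 27.4053, simple-harmonic 26.4741
only one law matches every sample → simple-harmonic

simple-harmonic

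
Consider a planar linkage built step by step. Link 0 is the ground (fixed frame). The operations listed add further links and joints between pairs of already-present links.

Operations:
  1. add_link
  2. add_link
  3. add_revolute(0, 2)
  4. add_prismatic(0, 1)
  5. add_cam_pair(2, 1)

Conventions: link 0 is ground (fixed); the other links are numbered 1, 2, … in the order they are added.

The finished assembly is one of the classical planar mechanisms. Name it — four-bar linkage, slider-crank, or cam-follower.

links: 3 (incl. ground); joints: 1 revolute, 1 prismatic, 1 higher (cam) pair, forming one closed loop
3 links, revolute + prismatic + higher pair in one loop → cam-follower

cam-follower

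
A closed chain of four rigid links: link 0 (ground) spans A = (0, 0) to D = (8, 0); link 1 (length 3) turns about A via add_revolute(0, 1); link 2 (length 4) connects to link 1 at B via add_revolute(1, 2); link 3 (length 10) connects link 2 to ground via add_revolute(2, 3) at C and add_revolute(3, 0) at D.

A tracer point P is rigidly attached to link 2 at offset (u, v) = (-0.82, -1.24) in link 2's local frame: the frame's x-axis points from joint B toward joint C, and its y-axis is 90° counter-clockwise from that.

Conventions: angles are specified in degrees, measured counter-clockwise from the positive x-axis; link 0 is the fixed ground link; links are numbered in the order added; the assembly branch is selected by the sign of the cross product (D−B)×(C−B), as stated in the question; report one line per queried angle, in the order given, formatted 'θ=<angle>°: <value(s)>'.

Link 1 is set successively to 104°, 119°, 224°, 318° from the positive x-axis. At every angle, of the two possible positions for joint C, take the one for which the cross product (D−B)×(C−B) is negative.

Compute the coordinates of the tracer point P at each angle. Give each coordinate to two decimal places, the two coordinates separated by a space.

A=(0,0), D=(8.00,0)
θ=104°: B = A + 3.00·(cos104°, sin104°) = (-0.7258, 2.9109)
θ=104°: |BD| = 9.1985
θ=104°: circle(B,4.00) ∩ circle(D,10.00): a=0.0333, h=3.9999
θ=104°:   candidates: C₊=(0.5716,6.6947) cross=36.793; C₋=(-1.9600,-0.8939) cross=-36.793
θ=104°:   branch - wants cross < 0 → take C=(-1.9600,-0.8939) (cross=-36.793)
θ=104°: ex = (C−B)/|BC| = (-0.3085,-0.9512); ey = (0.9512,-0.3085)
θ=104°: P = B + -0.82·ex + -1.24·ey = (-1.6523,4.0735)
θ=119°: B = A + 3.00·(cos119°, sin119°) = (-1.4544, 2.6239)
θ=119°: |BD| = 9.8118
θ=119°: circle(B,4.00) ∩ circle(D,10.00): a=0.6253, h=3.9508
θ=119°:   candidates: C₊=(0.2046,6.2636) cross=38.765; C₋=(-1.9084,-1.3503) cross=-38.765
θ=119°:   branch - wants cross < 0 → take C=(-1.9084,-1.3503) (cross=-38.765)
θ=119°: ex = (C−B)/|BC| = (-0.1135,-0.9935); ey = (0.9935,-0.1135)
θ=119°: P = B + -0.82·ex + -1.24·ey = (-2.5933,3.5793)
θ=224°: B = A + 3.00·(cos224°, sin224°) = (-2.1580, -2.0840)
θ=224°: |BD| = 10.3696
θ=224°: circle(B,4.00) ∩ circle(D,10.00): a=1.1345, h=3.8357
θ=224°:   candidates: C₊=(-1.8175,1.9015) cross=39.775; C₋=(-0.2758,-5.6135) cross=-39.775
θ=224°:   branch - wants cross < 0 → take C=(-0.2758,-5.6135) (cross=-39.775)
θ=224°: ex = (C−B)/|BC| = (0.4706,-0.8824); ey = (0.8824,0.4706)
θ=224°: P = B + -0.82·ex + -1.24·ey = (-3.6380,-1.9439)
θ=318°: B = A + 3.00·(cos318°, sin318°) = (2.2294, -2.0074)
θ=318°: |BD| = 6.1098
θ=318°: circle(B,4.00) ∩ circle(D,10.00): a=-3.8194, h=1.1884
θ=318°:   candidates: C₊=(-1.7684,-2.1398) cross=7.261; C₋=(-0.9875,-4.3847) cross=-7.261
θ=318°:   branch - wants cross < 0 → take C=(-0.9875,-4.3847) (cross=-7.261)
θ=318°: ex = (C−B)/|BC| = (-0.8042,-0.5943); ey = (0.5943,-0.8042)
θ=318°: P = B + -0.82·ex + -1.24·ey = (2.1519,-0.5228)

θ=104°: -1.65 4.07
θ=119°: -2.59 3.58
θ=224°: -3.64 -1.94
θ=318°: 2.15 -0.52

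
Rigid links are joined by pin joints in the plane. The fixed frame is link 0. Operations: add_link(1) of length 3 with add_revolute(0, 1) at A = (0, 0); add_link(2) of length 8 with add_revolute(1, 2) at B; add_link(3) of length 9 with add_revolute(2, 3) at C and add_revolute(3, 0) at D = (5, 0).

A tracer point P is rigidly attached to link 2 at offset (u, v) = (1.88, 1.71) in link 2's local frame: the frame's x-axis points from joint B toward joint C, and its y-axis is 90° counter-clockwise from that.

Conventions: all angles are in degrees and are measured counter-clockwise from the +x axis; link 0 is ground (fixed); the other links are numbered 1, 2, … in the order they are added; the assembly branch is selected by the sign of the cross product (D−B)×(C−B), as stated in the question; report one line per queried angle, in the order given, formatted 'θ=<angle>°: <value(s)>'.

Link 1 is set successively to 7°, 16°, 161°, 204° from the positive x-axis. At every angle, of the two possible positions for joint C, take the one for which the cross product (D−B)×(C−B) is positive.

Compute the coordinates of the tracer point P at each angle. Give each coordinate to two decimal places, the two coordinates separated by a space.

A=(0,0), D=(5.00,0)
θ=7°: B = A + 3.00·(cos7°, sin7°) = (2.9776, 0.3656)
θ=7°: |BD| = 2.0551
θ=7°: circle(B,8.00) ∩ circle(D,9.00): a=-3.1084, h=7.3714
θ=7°:   candidates: C₊=(1.2302,8.1724) cross=15.149; C₋=(-1.3925,-6.3353) cross=-15.149
θ=7°:   branch + wants cross > 0 → take C=(1.2302,8.1724) (cross=15.149)
θ=7°: ex = (C−B)/|BC| = (-0.2184,0.9759); ey = (-0.9759,-0.2184)
θ=7°: P = B + 1.88·ex + 1.71·ey = (0.8983,1.8267)
θ=16°: B = A + 3.00·(cos16°, sin16°) = (2.8838, 0.8269)
θ=16°: |BD| = 2.2720
θ=16°: circle(B,8.00) ∩ circle(D,9.00): a=-2.6051, h=7.5640
θ=16°:   candidates: C₊=(3.2102,8.8202) cross=17.186; C₋=(-2.2956,-5.2701) cross=-17.186
θ=16°:   branch + wants cross > 0 → take C=(3.2102,8.8202) (cross=17.186)
θ=16°: ex = (C−B)/|BC| = (0.0408,0.9992); ey = (-0.9992,0.0408)
θ=16°: P = B + 1.88·ex + 1.71·ey = (1.2519,2.7751)
θ=161°: B = A + 3.00·(cos161°, sin161°) = (-2.8366, 0.9767)
θ=161°: |BD| = 7.8972
θ=161°: circle(B,8.00) ∩ circle(D,9.00): a=2.8723, h=7.4666
θ=161°:   candidates: C₊=(0.9371,8.0307) cross=58.965; C₋=(-0.9098,-6.7878) cross=-58.965
θ=161°:   branch + wants cross > 0 → take C=(0.9371,8.0307) (cross=58.965)
θ=161°: ex = (C−B)/|BC| = (0.4717,0.8818); ey = (-0.8818,0.4717)
θ=161°: P = B + 1.88·ex + 1.71·ey = (-3.4575,3.4410)
θ=204°: B = A + 3.00·(cos204°, sin204°) = (-2.7406, -1.2202)
θ=204°: |BD| = 7.8362
θ=204°: circle(B,8.00) ∩ circle(D,9.00): a=2.8334, h=7.4814
θ=204°:   candidates: C₊=(-1.1068,6.6112) cross=58.626; C₋=(1.2232,-8.1692) cross=-58.626
θ=204°:   branch + wants cross > 0 → take C=(-1.1068,6.6112) (cross=58.626)
θ=204°: ex = (C−B)/|BC| = (0.2042,0.9789); ey = (-0.9789,0.2042)
θ=204°: P = B + 1.88·ex + 1.71·ey = (-4.0306,0.9694)

θ=7°: 0.90 1.83
θ=16°: 1.25 2.78
θ=161°: -3.46 3.44
θ=204°: -4.03 0.97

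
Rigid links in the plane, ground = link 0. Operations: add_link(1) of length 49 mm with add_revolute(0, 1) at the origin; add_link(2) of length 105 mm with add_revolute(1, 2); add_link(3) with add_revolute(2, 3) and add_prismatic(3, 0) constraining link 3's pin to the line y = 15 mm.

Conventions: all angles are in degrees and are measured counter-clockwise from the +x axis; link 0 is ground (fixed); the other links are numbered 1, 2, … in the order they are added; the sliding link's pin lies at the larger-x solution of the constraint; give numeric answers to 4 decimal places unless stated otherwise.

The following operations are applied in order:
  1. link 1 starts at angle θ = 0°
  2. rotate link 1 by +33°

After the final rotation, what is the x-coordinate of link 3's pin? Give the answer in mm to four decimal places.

geometry: r = 49 mm, L = 105 mm, e = 15 mm; θ starts at 0°
rotate link 1 by +33°: θ ← 0° +33° = 33°
crank pin P = (r cos θ, r sin θ) = (41.094858, 26.687313)
h = r sin θ − e = 26.687313 − 15 = 11.687313
x = r cos θ + √(L² − h²) = 41.094858 + 104.347529 = 145.442386

145.4424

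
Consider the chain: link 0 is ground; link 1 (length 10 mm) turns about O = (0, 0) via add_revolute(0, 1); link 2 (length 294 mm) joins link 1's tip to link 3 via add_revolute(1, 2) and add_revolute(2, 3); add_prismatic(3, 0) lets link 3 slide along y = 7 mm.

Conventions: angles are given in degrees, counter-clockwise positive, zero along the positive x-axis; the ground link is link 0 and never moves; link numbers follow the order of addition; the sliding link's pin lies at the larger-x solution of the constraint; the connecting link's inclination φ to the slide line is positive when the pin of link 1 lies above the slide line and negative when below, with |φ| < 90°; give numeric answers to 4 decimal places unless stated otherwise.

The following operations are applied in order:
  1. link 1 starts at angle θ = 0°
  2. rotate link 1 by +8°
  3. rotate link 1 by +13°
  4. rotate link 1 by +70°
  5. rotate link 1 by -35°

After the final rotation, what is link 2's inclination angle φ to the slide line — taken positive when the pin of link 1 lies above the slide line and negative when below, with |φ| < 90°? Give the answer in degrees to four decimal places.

geometry: r = 10 mm, L = 294 mm, e = 7 mm; θ starts at 0°
rotate link 1 by +8°: θ ← 0° +8° = 8°
rotate link 1 by +13°: θ ← 8° +13° = 21°
rotate link 1 by +70°: θ ← 21° +70° = 91°
rotate link 1 by -35°: θ ← 91° -35° = 56°
h = r sin θ − e = 8.290376 − 7 = 1.290376
sin φ = h / L = 1.290376 / 294 = 0.00438903
φ = arcsin(0.00438903) = 0.251474°

0.2515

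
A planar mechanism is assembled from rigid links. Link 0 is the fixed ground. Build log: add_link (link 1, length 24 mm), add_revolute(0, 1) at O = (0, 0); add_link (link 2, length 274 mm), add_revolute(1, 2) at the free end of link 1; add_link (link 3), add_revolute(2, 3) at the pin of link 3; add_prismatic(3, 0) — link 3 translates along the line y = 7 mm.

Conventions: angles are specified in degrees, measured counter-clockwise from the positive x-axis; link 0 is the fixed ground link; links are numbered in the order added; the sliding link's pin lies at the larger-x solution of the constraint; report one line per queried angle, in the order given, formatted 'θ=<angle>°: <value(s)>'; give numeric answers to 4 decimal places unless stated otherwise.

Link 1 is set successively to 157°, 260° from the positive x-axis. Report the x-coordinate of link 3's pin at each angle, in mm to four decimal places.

geometry: r = 24 mm, L = 274 mm, e = 7 mm
θ=157°: crank pin P = (r cos θ, r sin θ) = (-22.092116, 9.377547)
θ=157°: h = r sin θ − e = 9.377547 − 7 = 2.377547
θ=157°: x = r cos θ + √(L² − h²) = -22.092116 + 273.989685 = 251.897568
θ=260°: crank pin P = (r cos θ, r sin θ) = (-4.167556, -23.635386)
θ=260°: h = r sin θ − e = -23.635386 − 7 = -30.635386
θ=260°: x = r cos θ + √(L² − h²) = -4.167556 + 272.281974 = 268.114417

θ=157°: 251.8976
θ=260°: 268.1144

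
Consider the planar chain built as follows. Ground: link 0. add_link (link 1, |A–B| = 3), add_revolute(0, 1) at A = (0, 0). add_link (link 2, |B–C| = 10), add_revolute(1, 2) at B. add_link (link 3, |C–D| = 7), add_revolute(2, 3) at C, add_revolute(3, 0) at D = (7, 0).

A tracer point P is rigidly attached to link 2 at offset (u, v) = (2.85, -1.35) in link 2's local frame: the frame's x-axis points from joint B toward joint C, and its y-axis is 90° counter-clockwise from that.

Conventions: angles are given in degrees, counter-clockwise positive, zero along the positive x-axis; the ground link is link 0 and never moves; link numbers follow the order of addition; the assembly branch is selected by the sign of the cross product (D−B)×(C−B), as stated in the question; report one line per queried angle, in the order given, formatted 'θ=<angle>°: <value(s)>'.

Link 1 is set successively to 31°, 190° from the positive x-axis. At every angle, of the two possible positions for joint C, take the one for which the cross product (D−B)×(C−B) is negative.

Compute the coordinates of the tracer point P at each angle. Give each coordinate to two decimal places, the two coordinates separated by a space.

A=(0,0), D=(7.00,0)
θ=31°: B = A + 3.00·(cos31°, sin31°) = (2.5715, 1.5451)
θ=31°: |BD| = 4.6903
θ=31°: circle(B,10.00) ∩ circle(D,7.00): a=7.7819, h=6.2803
θ=31°:   candidates: C₊=(11.9879,4.9113) cross=29.456; C₋=(7.8501,-6.9482) cross=-29.456
θ=31°:   branch - wants cross < 0 → take C=(7.8501,-6.9482) (cross=-29.456)
θ=31°: ex = (C−B)/|BC| = (0.5279,-0.8493); ey = (0.8493,0.5279)
θ=31°: P = B + 2.85·ex + -1.35·ey = (2.9293,-1.5881)
θ=190°: B = A + 3.00·(cos190°, sin190°) = (-2.9544, -0.5209)
θ=190°: |BD| = 9.9680
θ=190°: circle(B,10.00) ∩ circle(D,7.00): a=7.5422, h=6.5662
θ=190°:   candidates: C₊=(4.2343,6.4305) cross=65.452; C₋=(4.9206,-6.6840) cross=-65.452
θ=190°:   branch - wants cross < 0 → take C=(4.9206,-6.6840) (cross=-65.452)
θ=190°: ex = (C−B)/|BC| = (0.7875,-0.6163); ey = (0.6163,0.7875)
θ=190°: P = B + 2.85·ex + -1.35·ey = (-1.5420,-3.3406)

θ=31°: 2.93 -1.59
θ=190°: -1.54 -3.34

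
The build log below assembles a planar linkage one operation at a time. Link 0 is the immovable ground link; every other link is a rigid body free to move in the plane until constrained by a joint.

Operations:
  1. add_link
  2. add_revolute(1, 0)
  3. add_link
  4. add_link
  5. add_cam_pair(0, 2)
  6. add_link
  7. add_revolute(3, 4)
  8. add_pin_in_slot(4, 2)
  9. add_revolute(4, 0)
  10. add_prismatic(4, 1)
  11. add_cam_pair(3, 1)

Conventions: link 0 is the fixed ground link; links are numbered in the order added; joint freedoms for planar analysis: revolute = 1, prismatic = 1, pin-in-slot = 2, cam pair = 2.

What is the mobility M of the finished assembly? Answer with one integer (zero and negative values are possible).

(L,J1,J2)=(1,0,0); link0 fixed
link1: (2,0,0)
R 1-0 [J1]: (2,1,0)
link2: (3,1,0)
link3: (4,1,0)
C 0-2 [J2]: (4,1,1)
link4: (5,1,1)
R 3-4 [J1]: (5,2,1)
PS 4-2 [J2]: (5,2,2)
R 4-0 [J1]: (5,3,2)
P 4-1 [J1]: (5,4,2)
C 3-1 [J2]: (5,4,3)
Grübler: 3·4 − 2·4 − 3 = 1

M = 1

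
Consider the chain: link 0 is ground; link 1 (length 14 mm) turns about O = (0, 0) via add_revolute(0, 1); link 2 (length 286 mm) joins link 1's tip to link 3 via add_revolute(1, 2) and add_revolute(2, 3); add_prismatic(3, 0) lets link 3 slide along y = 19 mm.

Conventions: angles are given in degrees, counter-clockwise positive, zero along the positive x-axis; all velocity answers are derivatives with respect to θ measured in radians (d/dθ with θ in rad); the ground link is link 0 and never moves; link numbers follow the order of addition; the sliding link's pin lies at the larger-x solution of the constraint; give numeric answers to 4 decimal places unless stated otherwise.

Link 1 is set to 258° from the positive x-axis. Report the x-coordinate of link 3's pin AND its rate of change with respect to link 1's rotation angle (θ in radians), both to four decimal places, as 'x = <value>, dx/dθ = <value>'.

geometry: r = 14 mm, L = 286 mm, e = 19 mm
crank pin P = (r cos θ, r sin θ) = (-2.910764, -13.694066)
h = r sin θ − e = -13.694066 − 19 = -32.694066
x = r cos θ + √(L² − h²) = -2.910764 + 284.125145 = 281.214381
dx/dθ = −r sin θ − h·r cos θ/√(L² − h²) (θ in radians; h = -32.694066) = 13.359127

x = 281.2144, dx/dθ = 13.3591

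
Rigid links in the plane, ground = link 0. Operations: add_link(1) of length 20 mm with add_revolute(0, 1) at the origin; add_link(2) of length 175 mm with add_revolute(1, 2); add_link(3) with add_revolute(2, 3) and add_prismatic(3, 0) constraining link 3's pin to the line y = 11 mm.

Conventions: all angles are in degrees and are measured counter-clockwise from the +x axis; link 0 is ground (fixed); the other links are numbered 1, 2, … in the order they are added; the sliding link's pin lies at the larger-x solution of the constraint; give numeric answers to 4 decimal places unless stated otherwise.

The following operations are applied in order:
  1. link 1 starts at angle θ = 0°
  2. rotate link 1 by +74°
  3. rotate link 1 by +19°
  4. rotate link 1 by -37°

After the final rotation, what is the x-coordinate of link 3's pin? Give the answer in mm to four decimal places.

geometry: r = 20 mm, L = 175 mm, e = 11 mm; θ starts at 0°
rotate link 1 by +74°: θ ← 0° +74° = 74°
rotate link 1 by +19°: θ ← 74° +19° = 93°
rotate link 1 by -37°: θ ← 93° -37° = 56°
crank pin P = (r cos θ, r sin θ) = (11.183858, 16.580751)
h = r sin θ − e = 16.580751 − 11 = 5.580751
x = r cos θ + √(L² − h²) = 11.183858 + 174.910992 = 186.094850

186.0949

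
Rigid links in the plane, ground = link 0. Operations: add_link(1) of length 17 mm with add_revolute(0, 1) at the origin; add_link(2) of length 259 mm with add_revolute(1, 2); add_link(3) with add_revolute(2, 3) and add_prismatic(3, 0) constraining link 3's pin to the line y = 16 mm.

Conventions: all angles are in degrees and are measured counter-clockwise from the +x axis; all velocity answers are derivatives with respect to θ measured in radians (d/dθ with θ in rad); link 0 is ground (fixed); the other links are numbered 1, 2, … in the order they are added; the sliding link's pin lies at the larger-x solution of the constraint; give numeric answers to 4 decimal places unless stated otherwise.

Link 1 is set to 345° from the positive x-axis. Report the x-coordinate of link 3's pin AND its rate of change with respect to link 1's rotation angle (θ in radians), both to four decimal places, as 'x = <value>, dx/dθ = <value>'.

geometry: r = 17 mm, L = 259 mm, e = 16 mm
crank pin P = (r cos θ, r sin θ) = (16.420739, -4.399924)
h = r sin θ − e = -4.399924 − 16 = -20.399924
x = r cos θ + √(L² − h²) = 16.420739 + 258.195358 = 274.616097
dx/dθ = −r sin θ − h·r cos θ/√(L² − h²) (θ in radians; h = -20.399924) = 5.697321

x = 274.6161, dx/dθ = 5.6973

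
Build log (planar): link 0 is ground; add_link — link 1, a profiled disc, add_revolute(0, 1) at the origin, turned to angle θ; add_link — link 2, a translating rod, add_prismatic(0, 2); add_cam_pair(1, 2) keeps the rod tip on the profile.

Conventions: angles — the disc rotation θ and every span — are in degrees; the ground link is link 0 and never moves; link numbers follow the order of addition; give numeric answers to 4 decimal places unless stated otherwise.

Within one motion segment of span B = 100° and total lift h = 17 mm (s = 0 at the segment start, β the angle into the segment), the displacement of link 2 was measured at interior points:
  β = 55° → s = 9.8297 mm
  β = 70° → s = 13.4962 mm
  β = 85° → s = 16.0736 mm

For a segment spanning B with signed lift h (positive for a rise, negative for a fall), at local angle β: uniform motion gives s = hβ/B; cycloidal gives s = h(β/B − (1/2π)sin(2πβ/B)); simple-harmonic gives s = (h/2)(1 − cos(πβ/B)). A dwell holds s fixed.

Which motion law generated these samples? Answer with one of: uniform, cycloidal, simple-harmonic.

candidates at β/B = r: uniform s = h·r (linear in β); cycloidal s = h·(r − sin(2πr)/(2π)); simple-harmonic s = (h/2)(1 − cos(πr))
β=55°: printed 9.8297 | uniform 9.3500, cycloidal 10.1861, simple-harmonic 9.8297
β=70°: printed 13.4962 | uniform 11.9000, cycloidal 14.4732, simple-harmonic 13.4962
β=85°: printed 16.0736 | uniform 14.4500, cycloidal 16.6389, simple-harmonic 16.0736
only one law matches every sample → simple-harmonic

simple-harmonic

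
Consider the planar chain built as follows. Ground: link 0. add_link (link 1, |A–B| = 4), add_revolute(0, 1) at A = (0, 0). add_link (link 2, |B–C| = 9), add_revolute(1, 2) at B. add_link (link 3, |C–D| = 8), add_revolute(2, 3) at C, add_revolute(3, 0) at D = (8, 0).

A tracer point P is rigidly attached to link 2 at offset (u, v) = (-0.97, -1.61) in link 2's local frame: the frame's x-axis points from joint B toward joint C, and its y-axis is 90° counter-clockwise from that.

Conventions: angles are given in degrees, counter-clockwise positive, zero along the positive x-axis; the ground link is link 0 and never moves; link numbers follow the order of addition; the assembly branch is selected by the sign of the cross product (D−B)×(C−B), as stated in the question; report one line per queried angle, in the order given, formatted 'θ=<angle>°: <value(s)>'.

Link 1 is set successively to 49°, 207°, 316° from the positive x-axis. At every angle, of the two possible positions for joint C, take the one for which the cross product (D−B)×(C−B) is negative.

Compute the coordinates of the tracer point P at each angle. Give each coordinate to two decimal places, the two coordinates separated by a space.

A=(0,0), D=(8.00,0)
θ=49°: B = A + 4.00·(cos49°, sin49°) = (2.6242, 3.0188)
θ=49°: |BD| = 6.1654
θ=49°: circle(B,9.00) ∩ circle(D,8.00): a=4.4614, h=7.8164
θ=49°:   candidates: C₊=(10.3414,7.6497) cross=48.191; C₋=(2.6870,-5.9809) cross=-48.191
θ=49°:   branch - wants cross < 0 → take C=(2.6870,-5.9809) (cross=-48.191)
θ=49°: ex = (C−B)/|BC| = (0.0070,-1.0000); ey = (1.0000,0.0070)
θ=49°: P = B + -0.97·ex + -1.61·ey = (1.0075,3.9776)
θ=207°: B = A + 4.00·(cos207°, sin207°) = (-3.5640, -1.8160)
θ=207°: |BD| = 11.7057
θ=207°: circle(B,9.00) ∩ circle(D,8.00): a=6.5790, h=6.1414
θ=207°:   candidates: C₊=(1.9826,5.2717) cross=71.889; C₋=(3.8881,-6.8624) cross=-71.889
θ=207°:   branch - wants cross < 0 → take C=(3.8881,-6.8624) (cross=-71.889)
θ=207°: ex = (C−B)/|BC| = (0.8280,-0.5607); ey = (0.5607,0.8280)
θ=207°: P = B + -0.97·ex + -1.61·ey = (-5.2699,-2.6052)
θ=316°: B = A + 4.00·(cos316°, sin316°) = (2.8774, -2.7786)
θ=316°: |BD| = 5.8277
θ=316°: circle(B,9.00) ∩ circle(D,8.00): a=4.3724, h=7.8665
θ=316°:   candidates: C₊=(2.9700,6.2209) cross=45.844; C₋=(10.4715,-7.6087) cross=-45.844
θ=316°:   branch - wants cross < 0 → take C=(10.4715,-7.6087) (cross=-45.844)
θ=316°: ex = (C−B)/|BC| = (0.8438,-0.5367); ey = (0.5367,0.8438)
θ=316°: P = B + -0.97·ex + -1.61·ey = (1.1948,-3.6166)

θ=49°: 1.01 3.98
θ=207°: -5.27 -2.61
θ=316°: 1.19 -3.62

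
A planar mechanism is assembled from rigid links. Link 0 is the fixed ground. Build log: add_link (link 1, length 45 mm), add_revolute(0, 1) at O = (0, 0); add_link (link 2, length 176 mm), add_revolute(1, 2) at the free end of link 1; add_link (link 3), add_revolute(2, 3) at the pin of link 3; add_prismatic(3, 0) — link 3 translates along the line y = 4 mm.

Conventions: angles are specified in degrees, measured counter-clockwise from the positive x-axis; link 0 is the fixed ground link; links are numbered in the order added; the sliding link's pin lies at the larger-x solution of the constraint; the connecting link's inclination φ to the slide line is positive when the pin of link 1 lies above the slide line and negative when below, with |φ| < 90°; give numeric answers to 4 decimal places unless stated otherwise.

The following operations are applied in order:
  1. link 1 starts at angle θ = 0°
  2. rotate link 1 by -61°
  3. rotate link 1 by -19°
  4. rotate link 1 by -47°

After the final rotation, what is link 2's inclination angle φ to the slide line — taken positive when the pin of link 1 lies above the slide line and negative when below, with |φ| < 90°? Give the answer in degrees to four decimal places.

geometry: r = 45 mm, L = 176 mm, e = 4 mm; θ starts at 0°
rotate link 1 by -61°: θ ← 0° -61° = -61°
rotate link 1 by -19°: θ ← -61° -19° = -80°
rotate link 1 by -47°: θ ← -80° -47° = -127°
h = r sin θ − e = -35.938598 − 4 = -39.938598
sin φ = h / L = -39.938598 / 176 = -0.22692385
φ = arcsin(-0.22692385) = -13.116033°

-13.1160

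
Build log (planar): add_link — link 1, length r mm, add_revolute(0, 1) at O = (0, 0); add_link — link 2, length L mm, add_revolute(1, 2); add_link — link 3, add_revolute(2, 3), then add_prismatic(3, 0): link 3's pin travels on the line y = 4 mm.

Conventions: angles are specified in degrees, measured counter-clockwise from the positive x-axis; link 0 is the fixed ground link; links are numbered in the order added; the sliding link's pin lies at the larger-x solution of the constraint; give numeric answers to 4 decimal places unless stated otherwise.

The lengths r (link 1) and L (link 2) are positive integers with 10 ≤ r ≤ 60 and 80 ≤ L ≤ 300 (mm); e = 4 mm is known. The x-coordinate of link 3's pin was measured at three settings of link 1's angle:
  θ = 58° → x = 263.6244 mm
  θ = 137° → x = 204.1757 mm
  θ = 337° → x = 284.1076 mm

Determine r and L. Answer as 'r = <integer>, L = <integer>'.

constraint per measurement: (x − r cos θ)² + (r sin θ − e)² = L²
subtracting the θ₁ and θ₂ equations cancels the r² and L² terms:
r = (x₁² − x₂²) / (2[(x₁cos θ₁ + e sin θ₁) − (x₂cos θ₂ + e sin θ₂)]) = 48.0000 → r = 48
L² = (x₁ − r cos θ₁)² + (r sin θ₁ − e)² = 58081.0076 → L = 241.0000 → L = 241
check at θ₃=337°: x = 284.1076 (printed 284.1076) ✓

r = 48, L = 241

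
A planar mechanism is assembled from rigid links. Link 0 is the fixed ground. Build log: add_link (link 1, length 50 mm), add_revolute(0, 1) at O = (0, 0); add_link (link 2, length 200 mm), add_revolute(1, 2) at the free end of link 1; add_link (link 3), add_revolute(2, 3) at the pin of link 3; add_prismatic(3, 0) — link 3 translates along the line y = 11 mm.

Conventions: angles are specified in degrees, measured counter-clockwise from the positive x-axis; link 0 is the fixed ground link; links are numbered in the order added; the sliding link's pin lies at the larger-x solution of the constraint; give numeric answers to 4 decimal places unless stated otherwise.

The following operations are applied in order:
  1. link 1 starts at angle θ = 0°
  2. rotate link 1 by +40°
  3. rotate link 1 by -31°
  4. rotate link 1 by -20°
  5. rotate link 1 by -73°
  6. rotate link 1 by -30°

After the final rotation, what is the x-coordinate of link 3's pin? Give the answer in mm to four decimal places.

geometry: r = 50 mm, L = 200 mm, e = 11 mm; θ starts at 0°
rotate link 1 by +40°: θ ← 0° +40° = 40°
rotate link 1 by -31°: θ ← 40° -31° = 9°
rotate link 1 by -20°: θ ← 9° -20° = -11°
rotate link 1 by -73°: θ ← -11° -73° = -84°
rotate link 1 by -30°: θ ← -84° -30° = -114°
crank pin P = (r cos θ, r sin θ) = (-20.336832, -45.677273)
h = r sin θ − e = -45.677273 − 11 = -56.677273
x = r cos θ + √(L² − h²) = -20.336832 + 191.801165 = 171.464332

171.4643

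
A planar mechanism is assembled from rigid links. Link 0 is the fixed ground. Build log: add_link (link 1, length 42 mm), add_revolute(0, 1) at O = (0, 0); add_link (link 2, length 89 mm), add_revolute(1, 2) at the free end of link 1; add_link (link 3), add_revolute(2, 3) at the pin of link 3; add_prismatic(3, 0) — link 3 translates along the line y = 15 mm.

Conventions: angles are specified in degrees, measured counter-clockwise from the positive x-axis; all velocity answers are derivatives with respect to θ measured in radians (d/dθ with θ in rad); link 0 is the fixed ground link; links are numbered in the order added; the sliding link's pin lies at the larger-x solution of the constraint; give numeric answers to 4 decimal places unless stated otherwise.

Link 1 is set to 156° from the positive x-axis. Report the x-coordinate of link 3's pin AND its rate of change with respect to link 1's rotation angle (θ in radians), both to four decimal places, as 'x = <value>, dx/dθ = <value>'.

geometry: r = 42 mm, L = 89 mm, e = 15 mm
crank pin P = (r cos θ, r sin θ) = (-38.368909, 17.082939)
h = r sin θ − e = 17.082939 − 15 = 2.082939
x = r cos θ + √(L² − h²) = -38.368909 + 88.975622 = 50.606713
dx/dθ = −r sin θ − h·r cos θ/√(L² − h²) (θ in radians; h = 2.082939) = -16.184714

x = 50.6067, dx/dθ = -16.1847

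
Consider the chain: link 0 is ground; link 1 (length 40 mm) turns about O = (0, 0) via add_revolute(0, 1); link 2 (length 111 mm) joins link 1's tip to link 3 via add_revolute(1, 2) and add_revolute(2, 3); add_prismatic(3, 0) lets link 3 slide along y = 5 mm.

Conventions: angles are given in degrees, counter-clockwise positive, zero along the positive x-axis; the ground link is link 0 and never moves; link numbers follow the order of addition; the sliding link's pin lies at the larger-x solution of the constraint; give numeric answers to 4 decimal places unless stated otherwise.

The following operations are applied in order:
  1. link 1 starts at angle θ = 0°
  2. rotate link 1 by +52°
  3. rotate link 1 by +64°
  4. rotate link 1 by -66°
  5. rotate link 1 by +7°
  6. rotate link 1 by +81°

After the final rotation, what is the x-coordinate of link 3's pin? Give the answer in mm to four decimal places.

geometry: r = 40 mm, L = 111 mm, e = 5 mm; θ starts at 0°
rotate link 1 by +52°: θ ← 0° +52° = 52°
rotate link 1 by +64°: θ ← 52° +64° = 116°
rotate link 1 by -66°: θ ← 116° -66° = 50°
rotate link 1 by +7°: θ ← 50° +7° = 57°
rotate link 1 by +81°: θ ← 57° +81° = 138°
crank pin P = (r cos θ, r sin θ) = (-29.725793, 26.765224)
h = r sin θ − e = 26.765224 − 5 = 21.765224
x = r cos θ + √(L² − h²) = -29.725793 + 108.845188 = 79.119395

79.1194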